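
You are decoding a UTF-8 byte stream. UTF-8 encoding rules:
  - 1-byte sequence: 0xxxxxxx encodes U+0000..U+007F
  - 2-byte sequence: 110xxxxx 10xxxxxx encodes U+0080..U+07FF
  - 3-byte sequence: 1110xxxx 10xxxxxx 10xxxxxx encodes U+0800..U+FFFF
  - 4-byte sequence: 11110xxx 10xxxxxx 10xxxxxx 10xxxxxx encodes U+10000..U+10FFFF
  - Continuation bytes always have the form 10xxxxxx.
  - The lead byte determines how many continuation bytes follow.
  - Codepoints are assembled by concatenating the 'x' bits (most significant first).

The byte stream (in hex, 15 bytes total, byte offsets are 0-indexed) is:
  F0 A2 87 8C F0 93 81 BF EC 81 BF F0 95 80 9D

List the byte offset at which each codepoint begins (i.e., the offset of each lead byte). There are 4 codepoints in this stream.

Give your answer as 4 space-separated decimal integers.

Byte[0]=F0: 4-byte lead, need 3 cont bytes. acc=0x0
Byte[1]=A2: continuation. acc=(acc<<6)|0x22=0x22
Byte[2]=87: continuation. acc=(acc<<6)|0x07=0x887
Byte[3]=8C: continuation. acc=(acc<<6)|0x0C=0x221CC
Completed: cp=U+221CC (starts at byte 0)
Byte[4]=F0: 4-byte lead, need 3 cont bytes. acc=0x0
Byte[5]=93: continuation. acc=(acc<<6)|0x13=0x13
Byte[6]=81: continuation. acc=(acc<<6)|0x01=0x4C1
Byte[7]=BF: continuation. acc=(acc<<6)|0x3F=0x1307F
Completed: cp=U+1307F (starts at byte 4)
Byte[8]=EC: 3-byte lead, need 2 cont bytes. acc=0xC
Byte[9]=81: continuation. acc=(acc<<6)|0x01=0x301
Byte[10]=BF: continuation. acc=(acc<<6)|0x3F=0xC07F
Completed: cp=U+C07F (starts at byte 8)
Byte[11]=F0: 4-byte lead, need 3 cont bytes. acc=0x0
Byte[12]=95: continuation. acc=(acc<<6)|0x15=0x15
Byte[13]=80: continuation. acc=(acc<<6)|0x00=0x540
Byte[14]=9D: continuation. acc=(acc<<6)|0x1D=0x1501D
Completed: cp=U+1501D (starts at byte 11)

Answer: 0 4 8 11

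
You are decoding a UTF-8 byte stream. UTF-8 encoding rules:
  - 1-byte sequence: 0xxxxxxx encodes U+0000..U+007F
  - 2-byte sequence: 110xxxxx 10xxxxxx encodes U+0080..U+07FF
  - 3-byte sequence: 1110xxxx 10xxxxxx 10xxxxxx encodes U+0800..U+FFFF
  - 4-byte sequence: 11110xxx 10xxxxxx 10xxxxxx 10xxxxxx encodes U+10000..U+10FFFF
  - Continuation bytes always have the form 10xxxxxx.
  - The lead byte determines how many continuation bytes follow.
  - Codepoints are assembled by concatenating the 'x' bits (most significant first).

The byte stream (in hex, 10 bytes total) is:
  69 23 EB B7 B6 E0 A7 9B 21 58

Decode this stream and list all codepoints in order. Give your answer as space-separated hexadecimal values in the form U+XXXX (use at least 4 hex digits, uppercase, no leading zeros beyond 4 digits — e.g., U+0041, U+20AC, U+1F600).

Answer: U+0069 U+0023 U+BDF6 U+09DB U+0021 U+0058

Derivation:
Byte[0]=69: 1-byte ASCII. cp=U+0069
Byte[1]=23: 1-byte ASCII. cp=U+0023
Byte[2]=EB: 3-byte lead, need 2 cont bytes. acc=0xB
Byte[3]=B7: continuation. acc=(acc<<6)|0x37=0x2F7
Byte[4]=B6: continuation. acc=(acc<<6)|0x36=0xBDF6
Completed: cp=U+BDF6 (starts at byte 2)
Byte[5]=E0: 3-byte lead, need 2 cont bytes. acc=0x0
Byte[6]=A7: continuation. acc=(acc<<6)|0x27=0x27
Byte[7]=9B: continuation. acc=(acc<<6)|0x1B=0x9DB
Completed: cp=U+09DB (starts at byte 5)
Byte[8]=21: 1-byte ASCII. cp=U+0021
Byte[9]=58: 1-byte ASCII. cp=U+0058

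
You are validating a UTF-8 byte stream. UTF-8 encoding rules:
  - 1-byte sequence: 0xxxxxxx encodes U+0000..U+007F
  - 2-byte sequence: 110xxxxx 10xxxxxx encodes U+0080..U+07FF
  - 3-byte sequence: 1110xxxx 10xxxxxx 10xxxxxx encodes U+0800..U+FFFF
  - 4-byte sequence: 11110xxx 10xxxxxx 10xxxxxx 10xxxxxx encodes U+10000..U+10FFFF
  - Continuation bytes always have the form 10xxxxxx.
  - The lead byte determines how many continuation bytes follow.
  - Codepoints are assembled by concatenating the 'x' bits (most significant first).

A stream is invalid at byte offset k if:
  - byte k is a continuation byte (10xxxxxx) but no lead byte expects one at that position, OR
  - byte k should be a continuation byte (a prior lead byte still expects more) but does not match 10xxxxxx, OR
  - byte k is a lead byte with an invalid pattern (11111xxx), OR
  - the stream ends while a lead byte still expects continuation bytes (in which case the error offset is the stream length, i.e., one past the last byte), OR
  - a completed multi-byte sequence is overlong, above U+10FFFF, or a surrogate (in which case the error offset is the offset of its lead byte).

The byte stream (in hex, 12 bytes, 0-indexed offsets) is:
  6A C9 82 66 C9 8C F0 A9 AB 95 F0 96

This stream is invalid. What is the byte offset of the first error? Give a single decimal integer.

Answer: 12

Derivation:
Byte[0]=6A: 1-byte ASCII. cp=U+006A
Byte[1]=C9: 2-byte lead, need 1 cont bytes. acc=0x9
Byte[2]=82: continuation. acc=(acc<<6)|0x02=0x242
Completed: cp=U+0242 (starts at byte 1)
Byte[3]=66: 1-byte ASCII. cp=U+0066
Byte[4]=C9: 2-byte lead, need 1 cont bytes. acc=0x9
Byte[5]=8C: continuation. acc=(acc<<6)|0x0C=0x24C
Completed: cp=U+024C (starts at byte 4)
Byte[6]=F0: 4-byte lead, need 3 cont bytes. acc=0x0
Byte[7]=A9: continuation. acc=(acc<<6)|0x29=0x29
Byte[8]=AB: continuation. acc=(acc<<6)|0x2B=0xA6B
Byte[9]=95: continuation. acc=(acc<<6)|0x15=0x29AD5
Completed: cp=U+29AD5 (starts at byte 6)
Byte[10]=F0: 4-byte lead, need 3 cont bytes. acc=0x0
Byte[11]=96: continuation. acc=(acc<<6)|0x16=0x16
Byte[12]: stream ended, expected continuation. INVALID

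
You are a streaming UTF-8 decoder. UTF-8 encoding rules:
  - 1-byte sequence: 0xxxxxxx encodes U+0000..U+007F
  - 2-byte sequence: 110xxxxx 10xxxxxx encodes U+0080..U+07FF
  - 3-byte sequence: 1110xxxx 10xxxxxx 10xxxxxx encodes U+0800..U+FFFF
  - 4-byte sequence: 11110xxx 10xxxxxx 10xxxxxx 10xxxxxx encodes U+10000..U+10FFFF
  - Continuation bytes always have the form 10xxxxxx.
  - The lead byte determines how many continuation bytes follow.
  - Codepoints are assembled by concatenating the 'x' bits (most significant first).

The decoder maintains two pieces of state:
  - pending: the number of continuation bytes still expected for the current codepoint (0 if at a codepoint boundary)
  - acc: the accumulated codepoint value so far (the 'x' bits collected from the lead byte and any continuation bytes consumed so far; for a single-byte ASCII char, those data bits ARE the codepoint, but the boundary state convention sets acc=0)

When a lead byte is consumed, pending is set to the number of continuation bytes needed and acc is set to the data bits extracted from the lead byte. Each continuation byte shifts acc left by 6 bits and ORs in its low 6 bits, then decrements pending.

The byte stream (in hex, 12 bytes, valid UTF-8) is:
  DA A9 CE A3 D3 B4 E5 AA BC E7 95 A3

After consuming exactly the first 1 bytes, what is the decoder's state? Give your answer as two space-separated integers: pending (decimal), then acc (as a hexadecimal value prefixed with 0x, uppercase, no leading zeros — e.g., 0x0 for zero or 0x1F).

Byte[0]=DA: 2-byte lead. pending=1, acc=0x1A

Answer: 1 0x1A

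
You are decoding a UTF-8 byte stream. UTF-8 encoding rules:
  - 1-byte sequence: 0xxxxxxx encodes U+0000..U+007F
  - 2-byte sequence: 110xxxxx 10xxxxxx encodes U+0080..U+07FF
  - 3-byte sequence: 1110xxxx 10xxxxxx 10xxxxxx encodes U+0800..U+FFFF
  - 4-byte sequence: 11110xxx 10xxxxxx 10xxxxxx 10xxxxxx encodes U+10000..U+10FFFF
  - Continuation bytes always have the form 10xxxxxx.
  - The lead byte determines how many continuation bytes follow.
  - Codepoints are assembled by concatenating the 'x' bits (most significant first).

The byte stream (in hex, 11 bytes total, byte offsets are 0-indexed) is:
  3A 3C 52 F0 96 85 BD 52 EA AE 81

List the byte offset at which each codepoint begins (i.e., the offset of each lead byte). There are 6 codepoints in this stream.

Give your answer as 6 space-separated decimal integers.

Answer: 0 1 2 3 7 8

Derivation:
Byte[0]=3A: 1-byte ASCII. cp=U+003A
Byte[1]=3C: 1-byte ASCII. cp=U+003C
Byte[2]=52: 1-byte ASCII. cp=U+0052
Byte[3]=F0: 4-byte lead, need 3 cont bytes. acc=0x0
Byte[4]=96: continuation. acc=(acc<<6)|0x16=0x16
Byte[5]=85: continuation. acc=(acc<<6)|0x05=0x585
Byte[6]=BD: continuation. acc=(acc<<6)|0x3D=0x1617D
Completed: cp=U+1617D (starts at byte 3)
Byte[7]=52: 1-byte ASCII. cp=U+0052
Byte[8]=EA: 3-byte lead, need 2 cont bytes. acc=0xA
Byte[9]=AE: continuation. acc=(acc<<6)|0x2E=0x2AE
Byte[10]=81: continuation. acc=(acc<<6)|0x01=0xAB81
Completed: cp=U+AB81 (starts at byte 8)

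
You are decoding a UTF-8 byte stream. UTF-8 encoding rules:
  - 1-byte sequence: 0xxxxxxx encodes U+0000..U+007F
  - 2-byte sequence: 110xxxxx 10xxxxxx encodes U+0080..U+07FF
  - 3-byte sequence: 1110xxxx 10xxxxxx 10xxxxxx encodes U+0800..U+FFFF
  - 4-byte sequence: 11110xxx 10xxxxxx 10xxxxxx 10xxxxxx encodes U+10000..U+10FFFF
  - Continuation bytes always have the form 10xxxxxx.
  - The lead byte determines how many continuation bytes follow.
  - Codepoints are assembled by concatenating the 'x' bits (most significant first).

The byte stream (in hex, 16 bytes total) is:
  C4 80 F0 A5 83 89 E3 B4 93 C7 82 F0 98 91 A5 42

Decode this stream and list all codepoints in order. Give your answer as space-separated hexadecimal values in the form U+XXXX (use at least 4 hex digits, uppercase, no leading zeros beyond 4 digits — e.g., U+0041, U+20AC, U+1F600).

Byte[0]=C4: 2-byte lead, need 1 cont bytes. acc=0x4
Byte[1]=80: continuation. acc=(acc<<6)|0x00=0x100
Completed: cp=U+0100 (starts at byte 0)
Byte[2]=F0: 4-byte lead, need 3 cont bytes. acc=0x0
Byte[3]=A5: continuation. acc=(acc<<6)|0x25=0x25
Byte[4]=83: continuation. acc=(acc<<6)|0x03=0x943
Byte[5]=89: continuation. acc=(acc<<6)|0x09=0x250C9
Completed: cp=U+250C9 (starts at byte 2)
Byte[6]=E3: 3-byte lead, need 2 cont bytes. acc=0x3
Byte[7]=B4: continuation. acc=(acc<<6)|0x34=0xF4
Byte[8]=93: continuation. acc=(acc<<6)|0x13=0x3D13
Completed: cp=U+3D13 (starts at byte 6)
Byte[9]=C7: 2-byte lead, need 1 cont bytes. acc=0x7
Byte[10]=82: continuation. acc=(acc<<6)|0x02=0x1C2
Completed: cp=U+01C2 (starts at byte 9)
Byte[11]=F0: 4-byte lead, need 3 cont bytes. acc=0x0
Byte[12]=98: continuation. acc=(acc<<6)|0x18=0x18
Byte[13]=91: continuation. acc=(acc<<6)|0x11=0x611
Byte[14]=A5: continuation. acc=(acc<<6)|0x25=0x18465
Completed: cp=U+18465 (starts at byte 11)
Byte[15]=42: 1-byte ASCII. cp=U+0042

Answer: U+0100 U+250C9 U+3D13 U+01C2 U+18465 U+0042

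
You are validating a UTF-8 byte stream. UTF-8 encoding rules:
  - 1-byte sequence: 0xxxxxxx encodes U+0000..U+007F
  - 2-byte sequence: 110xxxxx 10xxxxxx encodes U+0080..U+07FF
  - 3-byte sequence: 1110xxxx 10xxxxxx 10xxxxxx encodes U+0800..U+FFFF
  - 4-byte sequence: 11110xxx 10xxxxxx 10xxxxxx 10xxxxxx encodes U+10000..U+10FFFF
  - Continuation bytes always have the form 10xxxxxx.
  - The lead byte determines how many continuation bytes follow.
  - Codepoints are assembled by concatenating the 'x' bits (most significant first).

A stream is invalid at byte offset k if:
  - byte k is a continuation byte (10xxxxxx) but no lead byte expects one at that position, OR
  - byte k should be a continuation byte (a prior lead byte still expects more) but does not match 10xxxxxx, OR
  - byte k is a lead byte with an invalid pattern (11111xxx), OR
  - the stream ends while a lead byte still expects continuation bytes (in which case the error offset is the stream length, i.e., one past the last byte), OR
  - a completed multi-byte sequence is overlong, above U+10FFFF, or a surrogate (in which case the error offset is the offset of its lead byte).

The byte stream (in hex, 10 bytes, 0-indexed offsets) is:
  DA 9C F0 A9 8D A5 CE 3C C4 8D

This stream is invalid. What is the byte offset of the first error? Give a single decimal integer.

Byte[0]=DA: 2-byte lead, need 1 cont bytes. acc=0x1A
Byte[1]=9C: continuation. acc=(acc<<6)|0x1C=0x69C
Completed: cp=U+069C (starts at byte 0)
Byte[2]=F0: 4-byte lead, need 3 cont bytes. acc=0x0
Byte[3]=A9: continuation. acc=(acc<<6)|0x29=0x29
Byte[4]=8D: continuation. acc=(acc<<6)|0x0D=0xA4D
Byte[5]=A5: continuation. acc=(acc<<6)|0x25=0x29365
Completed: cp=U+29365 (starts at byte 2)
Byte[6]=CE: 2-byte lead, need 1 cont bytes. acc=0xE
Byte[7]=3C: expected 10xxxxxx continuation. INVALID

Answer: 7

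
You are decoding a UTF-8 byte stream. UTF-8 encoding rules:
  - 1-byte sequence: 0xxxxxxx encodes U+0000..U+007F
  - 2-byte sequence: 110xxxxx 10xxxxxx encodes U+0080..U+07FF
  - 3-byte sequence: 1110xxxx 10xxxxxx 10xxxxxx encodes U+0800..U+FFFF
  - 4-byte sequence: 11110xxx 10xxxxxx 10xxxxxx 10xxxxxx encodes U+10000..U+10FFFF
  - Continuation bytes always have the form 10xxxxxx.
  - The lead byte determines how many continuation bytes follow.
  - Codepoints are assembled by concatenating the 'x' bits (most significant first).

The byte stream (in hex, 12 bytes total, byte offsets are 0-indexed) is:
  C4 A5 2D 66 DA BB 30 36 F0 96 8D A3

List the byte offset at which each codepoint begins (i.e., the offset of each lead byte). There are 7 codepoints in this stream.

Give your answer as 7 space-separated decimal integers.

Answer: 0 2 3 4 6 7 8

Derivation:
Byte[0]=C4: 2-byte lead, need 1 cont bytes. acc=0x4
Byte[1]=A5: continuation. acc=(acc<<6)|0x25=0x125
Completed: cp=U+0125 (starts at byte 0)
Byte[2]=2D: 1-byte ASCII. cp=U+002D
Byte[3]=66: 1-byte ASCII. cp=U+0066
Byte[4]=DA: 2-byte lead, need 1 cont bytes. acc=0x1A
Byte[5]=BB: continuation. acc=(acc<<6)|0x3B=0x6BB
Completed: cp=U+06BB (starts at byte 4)
Byte[6]=30: 1-byte ASCII. cp=U+0030
Byte[7]=36: 1-byte ASCII. cp=U+0036
Byte[8]=F0: 4-byte lead, need 3 cont bytes. acc=0x0
Byte[9]=96: continuation. acc=(acc<<6)|0x16=0x16
Byte[10]=8D: continuation. acc=(acc<<6)|0x0D=0x58D
Byte[11]=A3: continuation. acc=(acc<<6)|0x23=0x16363
Completed: cp=U+16363 (starts at byte 8)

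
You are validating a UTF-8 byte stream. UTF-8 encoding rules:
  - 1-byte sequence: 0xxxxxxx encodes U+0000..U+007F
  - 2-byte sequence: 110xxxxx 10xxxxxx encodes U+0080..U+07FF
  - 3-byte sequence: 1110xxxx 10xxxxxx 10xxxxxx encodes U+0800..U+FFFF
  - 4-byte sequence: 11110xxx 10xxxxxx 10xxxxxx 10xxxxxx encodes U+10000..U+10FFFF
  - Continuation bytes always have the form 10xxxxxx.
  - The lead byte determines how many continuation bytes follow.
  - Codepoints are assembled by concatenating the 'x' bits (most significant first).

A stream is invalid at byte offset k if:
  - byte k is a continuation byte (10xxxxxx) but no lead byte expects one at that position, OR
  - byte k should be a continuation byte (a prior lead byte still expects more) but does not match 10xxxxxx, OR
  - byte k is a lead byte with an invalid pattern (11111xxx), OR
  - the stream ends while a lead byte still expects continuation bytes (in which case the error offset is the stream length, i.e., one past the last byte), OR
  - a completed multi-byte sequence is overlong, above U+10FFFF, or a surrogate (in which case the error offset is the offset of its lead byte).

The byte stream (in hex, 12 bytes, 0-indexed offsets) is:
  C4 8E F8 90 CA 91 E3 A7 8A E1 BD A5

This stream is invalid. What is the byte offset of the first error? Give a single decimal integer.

Answer: 2

Derivation:
Byte[0]=C4: 2-byte lead, need 1 cont bytes. acc=0x4
Byte[1]=8E: continuation. acc=(acc<<6)|0x0E=0x10E
Completed: cp=U+010E (starts at byte 0)
Byte[2]=F8: INVALID lead byte (not 0xxx/110x/1110/11110)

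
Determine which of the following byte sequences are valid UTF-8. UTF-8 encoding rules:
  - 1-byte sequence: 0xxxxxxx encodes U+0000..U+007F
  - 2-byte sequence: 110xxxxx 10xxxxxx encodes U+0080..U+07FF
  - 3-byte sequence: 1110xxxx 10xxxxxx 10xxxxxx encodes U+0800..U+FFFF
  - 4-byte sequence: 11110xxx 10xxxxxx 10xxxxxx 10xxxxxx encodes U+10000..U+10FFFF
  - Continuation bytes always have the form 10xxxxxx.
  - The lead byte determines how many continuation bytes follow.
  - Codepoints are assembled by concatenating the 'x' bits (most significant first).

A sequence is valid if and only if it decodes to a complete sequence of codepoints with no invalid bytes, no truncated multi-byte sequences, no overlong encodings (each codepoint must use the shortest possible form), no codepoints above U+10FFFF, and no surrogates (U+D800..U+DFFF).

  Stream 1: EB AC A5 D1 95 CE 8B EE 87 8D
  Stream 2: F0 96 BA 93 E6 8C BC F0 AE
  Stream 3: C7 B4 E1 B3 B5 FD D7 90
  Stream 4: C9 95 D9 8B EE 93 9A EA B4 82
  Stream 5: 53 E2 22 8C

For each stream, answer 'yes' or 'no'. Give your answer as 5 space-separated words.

Stream 1: decodes cleanly. VALID
Stream 2: error at byte offset 9. INVALID
Stream 3: error at byte offset 5. INVALID
Stream 4: decodes cleanly. VALID
Stream 5: error at byte offset 2. INVALID

Answer: yes no no yes no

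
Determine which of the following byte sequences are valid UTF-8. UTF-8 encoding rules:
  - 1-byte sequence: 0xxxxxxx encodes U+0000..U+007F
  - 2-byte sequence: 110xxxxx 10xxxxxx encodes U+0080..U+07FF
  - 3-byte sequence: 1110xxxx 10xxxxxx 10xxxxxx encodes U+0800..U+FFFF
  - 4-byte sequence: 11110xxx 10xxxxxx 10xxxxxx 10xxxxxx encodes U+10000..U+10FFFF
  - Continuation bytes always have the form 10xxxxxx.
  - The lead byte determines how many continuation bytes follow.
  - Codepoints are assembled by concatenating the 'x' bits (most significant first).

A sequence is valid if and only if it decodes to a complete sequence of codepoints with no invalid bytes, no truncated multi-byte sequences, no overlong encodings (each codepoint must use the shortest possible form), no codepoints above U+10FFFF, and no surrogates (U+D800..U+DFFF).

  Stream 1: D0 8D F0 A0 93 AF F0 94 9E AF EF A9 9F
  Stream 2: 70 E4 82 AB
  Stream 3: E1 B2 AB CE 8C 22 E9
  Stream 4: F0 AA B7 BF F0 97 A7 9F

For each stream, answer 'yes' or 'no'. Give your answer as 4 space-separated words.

Answer: yes yes no yes

Derivation:
Stream 1: decodes cleanly. VALID
Stream 2: decodes cleanly. VALID
Stream 3: error at byte offset 7. INVALID
Stream 4: decodes cleanly. VALID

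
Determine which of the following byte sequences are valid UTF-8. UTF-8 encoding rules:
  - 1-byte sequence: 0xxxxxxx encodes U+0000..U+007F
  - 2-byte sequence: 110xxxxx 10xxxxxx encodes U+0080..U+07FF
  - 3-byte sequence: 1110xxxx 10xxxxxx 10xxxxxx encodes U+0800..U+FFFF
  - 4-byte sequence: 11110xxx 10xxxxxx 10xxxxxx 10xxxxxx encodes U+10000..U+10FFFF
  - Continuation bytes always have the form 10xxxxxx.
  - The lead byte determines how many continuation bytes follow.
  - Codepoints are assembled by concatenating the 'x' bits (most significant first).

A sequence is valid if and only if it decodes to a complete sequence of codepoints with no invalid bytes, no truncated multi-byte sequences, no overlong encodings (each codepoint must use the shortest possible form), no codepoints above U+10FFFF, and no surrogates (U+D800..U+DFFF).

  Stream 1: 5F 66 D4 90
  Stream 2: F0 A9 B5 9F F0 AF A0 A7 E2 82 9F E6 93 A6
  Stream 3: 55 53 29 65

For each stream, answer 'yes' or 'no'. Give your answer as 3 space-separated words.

Stream 1: decodes cleanly. VALID
Stream 2: decodes cleanly. VALID
Stream 3: decodes cleanly. VALID

Answer: yes yes yes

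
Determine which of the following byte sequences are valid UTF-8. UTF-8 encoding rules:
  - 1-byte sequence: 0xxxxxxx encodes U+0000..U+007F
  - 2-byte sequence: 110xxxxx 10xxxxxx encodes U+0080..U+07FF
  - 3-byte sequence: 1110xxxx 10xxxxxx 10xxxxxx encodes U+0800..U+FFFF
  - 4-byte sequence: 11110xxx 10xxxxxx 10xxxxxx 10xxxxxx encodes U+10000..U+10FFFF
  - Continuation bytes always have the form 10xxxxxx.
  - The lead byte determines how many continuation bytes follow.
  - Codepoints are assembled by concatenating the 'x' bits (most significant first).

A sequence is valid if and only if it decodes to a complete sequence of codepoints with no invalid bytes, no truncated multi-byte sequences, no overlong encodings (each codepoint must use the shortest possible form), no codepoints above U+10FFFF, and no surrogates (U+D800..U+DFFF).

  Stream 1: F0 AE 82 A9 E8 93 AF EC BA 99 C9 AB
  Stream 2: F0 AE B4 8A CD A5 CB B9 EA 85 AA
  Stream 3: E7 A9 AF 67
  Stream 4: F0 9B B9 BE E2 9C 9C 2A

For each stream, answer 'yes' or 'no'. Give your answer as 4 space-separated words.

Stream 1: decodes cleanly. VALID
Stream 2: decodes cleanly. VALID
Stream 3: decodes cleanly. VALID
Stream 4: decodes cleanly. VALID

Answer: yes yes yes yes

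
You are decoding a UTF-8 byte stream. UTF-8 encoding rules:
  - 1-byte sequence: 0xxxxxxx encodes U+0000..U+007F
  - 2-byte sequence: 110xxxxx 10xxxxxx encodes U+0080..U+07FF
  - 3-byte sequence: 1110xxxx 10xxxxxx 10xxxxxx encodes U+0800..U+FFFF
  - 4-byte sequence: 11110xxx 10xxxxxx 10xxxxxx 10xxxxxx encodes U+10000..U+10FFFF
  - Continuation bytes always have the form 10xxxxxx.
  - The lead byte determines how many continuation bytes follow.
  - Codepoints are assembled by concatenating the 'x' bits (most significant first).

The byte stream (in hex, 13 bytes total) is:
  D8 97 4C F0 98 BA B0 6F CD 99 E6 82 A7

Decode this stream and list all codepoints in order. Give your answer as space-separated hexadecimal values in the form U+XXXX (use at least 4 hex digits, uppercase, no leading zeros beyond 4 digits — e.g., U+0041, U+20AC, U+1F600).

Answer: U+0617 U+004C U+18EB0 U+006F U+0359 U+60A7

Derivation:
Byte[0]=D8: 2-byte lead, need 1 cont bytes. acc=0x18
Byte[1]=97: continuation. acc=(acc<<6)|0x17=0x617
Completed: cp=U+0617 (starts at byte 0)
Byte[2]=4C: 1-byte ASCII. cp=U+004C
Byte[3]=F0: 4-byte lead, need 3 cont bytes. acc=0x0
Byte[4]=98: continuation. acc=(acc<<6)|0x18=0x18
Byte[5]=BA: continuation. acc=(acc<<6)|0x3A=0x63A
Byte[6]=B0: continuation. acc=(acc<<6)|0x30=0x18EB0
Completed: cp=U+18EB0 (starts at byte 3)
Byte[7]=6F: 1-byte ASCII. cp=U+006F
Byte[8]=CD: 2-byte lead, need 1 cont bytes. acc=0xD
Byte[9]=99: continuation. acc=(acc<<6)|0x19=0x359
Completed: cp=U+0359 (starts at byte 8)
Byte[10]=E6: 3-byte lead, need 2 cont bytes. acc=0x6
Byte[11]=82: continuation. acc=(acc<<6)|0x02=0x182
Byte[12]=A7: continuation. acc=(acc<<6)|0x27=0x60A7
Completed: cp=U+60A7 (starts at byte 10)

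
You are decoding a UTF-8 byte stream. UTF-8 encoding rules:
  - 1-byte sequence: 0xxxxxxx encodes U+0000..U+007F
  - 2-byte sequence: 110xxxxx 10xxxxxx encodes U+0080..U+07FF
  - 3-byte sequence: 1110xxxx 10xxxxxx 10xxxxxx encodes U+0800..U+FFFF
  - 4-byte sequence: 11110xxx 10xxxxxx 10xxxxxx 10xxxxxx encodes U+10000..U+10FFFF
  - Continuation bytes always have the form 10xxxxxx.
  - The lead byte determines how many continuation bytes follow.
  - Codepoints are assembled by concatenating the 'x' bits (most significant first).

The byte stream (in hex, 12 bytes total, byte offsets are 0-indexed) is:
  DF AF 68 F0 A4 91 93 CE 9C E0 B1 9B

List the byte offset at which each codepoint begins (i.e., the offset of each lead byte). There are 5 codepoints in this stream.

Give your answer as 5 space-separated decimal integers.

Answer: 0 2 3 7 9

Derivation:
Byte[0]=DF: 2-byte lead, need 1 cont bytes. acc=0x1F
Byte[1]=AF: continuation. acc=(acc<<6)|0x2F=0x7EF
Completed: cp=U+07EF (starts at byte 0)
Byte[2]=68: 1-byte ASCII. cp=U+0068
Byte[3]=F0: 4-byte lead, need 3 cont bytes. acc=0x0
Byte[4]=A4: continuation. acc=(acc<<6)|0x24=0x24
Byte[5]=91: continuation. acc=(acc<<6)|0x11=0x911
Byte[6]=93: continuation. acc=(acc<<6)|0x13=0x24453
Completed: cp=U+24453 (starts at byte 3)
Byte[7]=CE: 2-byte lead, need 1 cont bytes. acc=0xE
Byte[8]=9C: continuation. acc=(acc<<6)|0x1C=0x39C
Completed: cp=U+039C (starts at byte 7)
Byte[9]=E0: 3-byte lead, need 2 cont bytes. acc=0x0
Byte[10]=B1: continuation. acc=(acc<<6)|0x31=0x31
Byte[11]=9B: continuation. acc=(acc<<6)|0x1B=0xC5B
Completed: cp=U+0C5B (starts at byte 9)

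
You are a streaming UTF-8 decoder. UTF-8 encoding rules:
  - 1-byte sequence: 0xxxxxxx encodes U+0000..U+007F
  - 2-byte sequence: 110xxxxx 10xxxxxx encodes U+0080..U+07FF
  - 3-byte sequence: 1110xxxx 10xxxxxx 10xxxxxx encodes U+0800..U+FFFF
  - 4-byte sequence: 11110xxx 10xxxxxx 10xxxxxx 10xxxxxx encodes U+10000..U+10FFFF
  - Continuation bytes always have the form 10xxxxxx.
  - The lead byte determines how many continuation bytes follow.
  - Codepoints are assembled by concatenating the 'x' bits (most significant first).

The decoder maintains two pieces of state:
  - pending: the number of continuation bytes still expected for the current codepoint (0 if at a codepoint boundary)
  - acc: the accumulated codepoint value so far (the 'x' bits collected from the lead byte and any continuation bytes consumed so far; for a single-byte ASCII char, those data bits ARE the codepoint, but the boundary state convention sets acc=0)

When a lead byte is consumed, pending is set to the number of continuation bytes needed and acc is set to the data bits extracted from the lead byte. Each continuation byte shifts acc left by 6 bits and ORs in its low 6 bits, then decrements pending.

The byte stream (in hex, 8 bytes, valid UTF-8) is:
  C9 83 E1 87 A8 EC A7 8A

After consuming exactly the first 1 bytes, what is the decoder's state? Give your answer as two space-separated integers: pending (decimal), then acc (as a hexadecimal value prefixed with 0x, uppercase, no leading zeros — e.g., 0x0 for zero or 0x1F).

Answer: 1 0x9

Derivation:
Byte[0]=C9: 2-byte lead. pending=1, acc=0x9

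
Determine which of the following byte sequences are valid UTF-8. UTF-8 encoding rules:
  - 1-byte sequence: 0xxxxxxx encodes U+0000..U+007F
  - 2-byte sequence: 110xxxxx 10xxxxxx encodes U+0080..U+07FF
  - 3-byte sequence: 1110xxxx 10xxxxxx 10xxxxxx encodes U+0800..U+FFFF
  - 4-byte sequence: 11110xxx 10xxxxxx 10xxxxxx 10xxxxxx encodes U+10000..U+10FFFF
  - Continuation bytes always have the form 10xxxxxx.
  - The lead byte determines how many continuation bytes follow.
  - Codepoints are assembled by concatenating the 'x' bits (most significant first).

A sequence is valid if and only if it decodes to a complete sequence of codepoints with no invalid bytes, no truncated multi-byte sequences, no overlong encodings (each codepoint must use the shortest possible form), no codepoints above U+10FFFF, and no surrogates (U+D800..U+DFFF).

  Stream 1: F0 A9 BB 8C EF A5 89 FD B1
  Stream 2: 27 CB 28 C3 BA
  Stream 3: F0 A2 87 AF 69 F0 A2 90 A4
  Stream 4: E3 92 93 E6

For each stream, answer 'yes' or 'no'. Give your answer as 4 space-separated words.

Stream 1: error at byte offset 7. INVALID
Stream 2: error at byte offset 2. INVALID
Stream 3: decodes cleanly. VALID
Stream 4: error at byte offset 4. INVALID

Answer: no no yes no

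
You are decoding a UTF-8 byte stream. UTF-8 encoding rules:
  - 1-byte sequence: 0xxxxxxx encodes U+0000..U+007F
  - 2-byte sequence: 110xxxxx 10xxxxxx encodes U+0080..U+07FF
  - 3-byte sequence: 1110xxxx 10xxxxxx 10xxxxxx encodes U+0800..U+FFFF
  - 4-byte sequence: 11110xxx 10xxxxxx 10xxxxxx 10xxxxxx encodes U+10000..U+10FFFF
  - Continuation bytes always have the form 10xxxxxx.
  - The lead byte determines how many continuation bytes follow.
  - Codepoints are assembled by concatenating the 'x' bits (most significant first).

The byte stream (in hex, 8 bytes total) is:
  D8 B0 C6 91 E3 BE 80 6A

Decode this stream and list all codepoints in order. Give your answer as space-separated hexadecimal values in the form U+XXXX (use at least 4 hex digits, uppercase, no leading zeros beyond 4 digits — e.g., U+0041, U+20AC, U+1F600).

Answer: U+0630 U+0191 U+3F80 U+006A

Derivation:
Byte[0]=D8: 2-byte lead, need 1 cont bytes. acc=0x18
Byte[1]=B0: continuation. acc=(acc<<6)|0x30=0x630
Completed: cp=U+0630 (starts at byte 0)
Byte[2]=C6: 2-byte lead, need 1 cont bytes. acc=0x6
Byte[3]=91: continuation. acc=(acc<<6)|0x11=0x191
Completed: cp=U+0191 (starts at byte 2)
Byte[4]=E3: 3-byte lead, need 2 cont bytes. acc=0x3
Byte[5]=BE: continuation. acc=(acc<<6)|0x3E=0xFE
Byte[6]=80: continuation. acc=(acc<<6)|0x00=0x3F80
Completed: cp=U+3F80 (starts at byte 4)
Byte[7]=6A: 1-byte ASCII. cp=U+006A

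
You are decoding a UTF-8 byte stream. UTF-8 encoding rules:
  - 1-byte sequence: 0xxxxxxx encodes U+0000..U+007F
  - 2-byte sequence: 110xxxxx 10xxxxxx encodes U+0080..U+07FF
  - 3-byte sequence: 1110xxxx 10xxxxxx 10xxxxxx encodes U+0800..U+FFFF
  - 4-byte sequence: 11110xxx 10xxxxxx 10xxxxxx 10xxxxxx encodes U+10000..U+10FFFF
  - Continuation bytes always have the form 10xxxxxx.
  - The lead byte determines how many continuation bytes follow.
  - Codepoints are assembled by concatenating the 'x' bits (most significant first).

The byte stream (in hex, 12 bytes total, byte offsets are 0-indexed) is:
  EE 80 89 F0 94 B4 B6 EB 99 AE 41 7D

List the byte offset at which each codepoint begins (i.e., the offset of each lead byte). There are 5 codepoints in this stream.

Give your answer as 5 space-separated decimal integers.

Byte[0]=EE: 3-byte lead, need 2 cont bytes. acc=0xE
Byte[1]=80: continuation. acc=(acc<<6)|0x00=0x380
Byte[2]=89: continuation. acc=(acc<<6)|0x09=0xE009
Completed: cp=U+E009 (starts at byte 0)
Byte[3]=F0: 4-byte lead, need 3 cont bytes. acc=0x0
Byte[4]=94: continuation. acc=(acc<<6)|0x14=0x14
Byte[5]=B4: continuation. acc=(acc<<6)|0x34=0x534
Byte[6]=B6: continuation. acc=(acc<<6)|0x36=0x14D36
Completed: cp=U+14D36 (starts at byte 3)
Byte[7]=EB: 3-byte lead, need 2 cont bytes. acc=0xB
Byte[8]=99: continuation. acc=(acc<<6)|0x19=0x2D9
Byte[9]=AE: continuation. acc=(acc<<6)|0x2E=0xB66E
Completed: cp=U+B66E (starts at byte 7)
Byte[10]=41: 1-byte ASCII. cp=U+0041
Byte[11]=7D: 1-byte ASCII. cp=U+007D

Answer: 0 3 7 10 11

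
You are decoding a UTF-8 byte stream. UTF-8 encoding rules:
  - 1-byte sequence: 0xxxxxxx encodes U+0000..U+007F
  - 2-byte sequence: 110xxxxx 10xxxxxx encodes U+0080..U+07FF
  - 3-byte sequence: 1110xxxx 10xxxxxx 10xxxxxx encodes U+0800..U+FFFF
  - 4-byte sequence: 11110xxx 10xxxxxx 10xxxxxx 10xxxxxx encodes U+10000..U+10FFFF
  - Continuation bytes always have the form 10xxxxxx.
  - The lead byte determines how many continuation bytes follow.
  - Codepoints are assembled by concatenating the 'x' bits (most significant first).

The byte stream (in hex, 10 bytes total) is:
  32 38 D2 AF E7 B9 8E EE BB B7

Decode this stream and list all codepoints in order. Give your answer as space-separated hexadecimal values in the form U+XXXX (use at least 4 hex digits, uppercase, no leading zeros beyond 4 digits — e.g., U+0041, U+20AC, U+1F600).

Byte[0]=32: 1-byte ASCII. cp=U+0032
Byte[1]=38: 1-byte ASCII. cp=U+0038
Byte[2]=D2: 2-byte lead, need 1 cont bytes. acc=0x12
Byte[3]=AF: continuation. acc=(acc<<6)|0x2F=0x4AF
Completed: cp=U+04AF (starts at byte 2)
Byte[4]=E7: 3-byte lead, need 2 cont bytes. acc=0x7
Byte[5]=B9: continuation. acc=(acc<<6)|0x39=0x1F9
Byte[6]=8E: continuation. acc=(acc<<6)|0x0E=0x7E4E
Completed: cp=U+7E4E (starts at byte 4)
Byte[7]=EE: 3-byte lead, need 2 cont bytes. acc=0xE
Byte[8]=BB: continuation. acc=(acc<<6)|0x3B=0x3BB
Byte[9]=B7: continuation. acc=(acc<<6)|0x37=0xEEF7
Completed: cp=U+EEF7 (starts at byte 7)

Answer: U+0032 U+0038 U+04AF U+7E4E U+EEF7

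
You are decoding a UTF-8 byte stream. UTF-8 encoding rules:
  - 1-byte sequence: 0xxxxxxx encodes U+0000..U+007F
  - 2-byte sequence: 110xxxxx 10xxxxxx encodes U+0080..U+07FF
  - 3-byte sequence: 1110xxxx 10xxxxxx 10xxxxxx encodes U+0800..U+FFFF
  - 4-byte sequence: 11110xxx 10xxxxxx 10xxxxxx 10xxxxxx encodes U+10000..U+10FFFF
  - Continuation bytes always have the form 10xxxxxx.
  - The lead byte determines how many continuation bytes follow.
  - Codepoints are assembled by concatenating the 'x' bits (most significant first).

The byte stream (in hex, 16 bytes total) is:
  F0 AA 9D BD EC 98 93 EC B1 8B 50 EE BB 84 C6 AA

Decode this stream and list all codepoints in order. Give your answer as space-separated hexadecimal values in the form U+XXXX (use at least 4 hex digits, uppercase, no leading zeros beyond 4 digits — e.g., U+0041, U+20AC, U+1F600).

Byte[0]=F0: 4-byte lead, need 3 cont bytes. acc=0x0
Byte[1]=AA: continuation. acc=(acc<<6)|0x2A=0x2A
Byte[2]=9D: continuation. acc=(acc<<6)|0x1D=0xA9D
Byte[3]=BD: continuation. acc=(acc<<6)|0x3D=0x2A77D
Completed: cp=U+2A77D (starts at byte 0)
Byte[4]=EC: 3-byte lead, need 2 cont bytes. acc=0xC
Byte[5]=98: continuation. acc=(acc<<6)|0x18=0x318
Byte[6]=93: continuation. acc=(acc<<6)|0x13=0xC613
Completed: cp=U+C613 (starts at byte 4)
Byte[7]=EC: 3-byte lead, need 2 cont bytes. acc=0xC
Byte[8]=B1: continuation. acc=(acc<<6)|0x31=0x331
Byte[9]=8B: continuation. acc=(acc<<6)|0x0B=0xCC4B
Completed: cp=U+CC4B (starts at byte 7)
Byte[10]=50: 1-byte ASCII. cp=U+0050
Byte[11]=EE: 3-byte lead, need 2 cont bytes. acc=0xE
Byte[12]=BB: continuation. acc=(acc<<6)|0x3B=0x3BB
Byte[13]=84: continuation. acc=(acc<<6)|0x04=0xEEC4
Completed: cp=U+EEC4 (starts at byte 11)
Byte[14]=C6: 2-byte lead, need 1 cont bytes. acc=0x6
Byte[15]=AA: continuation. acc=(acc<<6)|0x2A=0x1AA
Completed: cp=U+01AA (starts at byte 14)

Answer: U+2A77D U+C613 U+CC4B U+0050 U+EEC4 U+01AA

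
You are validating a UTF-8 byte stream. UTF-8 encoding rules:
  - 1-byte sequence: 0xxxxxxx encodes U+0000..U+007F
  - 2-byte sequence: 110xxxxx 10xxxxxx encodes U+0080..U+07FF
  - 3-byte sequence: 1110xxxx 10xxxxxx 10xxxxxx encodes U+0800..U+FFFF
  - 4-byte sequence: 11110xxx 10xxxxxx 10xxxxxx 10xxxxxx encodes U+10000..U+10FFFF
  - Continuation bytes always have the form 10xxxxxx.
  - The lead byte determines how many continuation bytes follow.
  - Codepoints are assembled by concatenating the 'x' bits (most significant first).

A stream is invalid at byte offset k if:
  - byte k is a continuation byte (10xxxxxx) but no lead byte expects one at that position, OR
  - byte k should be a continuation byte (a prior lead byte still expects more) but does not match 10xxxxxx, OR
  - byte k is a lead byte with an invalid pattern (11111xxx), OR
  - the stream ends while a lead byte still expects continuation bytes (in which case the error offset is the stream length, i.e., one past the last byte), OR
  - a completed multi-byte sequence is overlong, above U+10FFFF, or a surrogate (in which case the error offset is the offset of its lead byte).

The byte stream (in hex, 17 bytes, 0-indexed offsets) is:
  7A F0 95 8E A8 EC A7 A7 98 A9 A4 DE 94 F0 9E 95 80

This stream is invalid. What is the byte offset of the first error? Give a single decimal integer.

Answer: 8

Derivation:
Byte[0]=7A: 1-byte ASCII. cp=U+007A
Byte[1]=F0: 4-byte lead, need 3 cont bytes. acc=0x0
Byte[2]=95: continuation. acc=(acc<<6)|0x15=0x15
Byte[3]=8E: continuation. acc=(acc<<6)|0x0E=0x54E
Byte[4]=A8: continuation. acc=(acc<<6)|0x28=0x153A8
Completed: cp=U+153A8 (starts at byte 1)
Byte[5]=EC: 3-byte lead, need 2 cont bytes. acc=0xC
Byte[6]=A7: continuation. acc=(acc<<6)|0x27=0x327
Byte[7]=A7: continuation. acc=(acc<<6)|0x27=0xC9E7
Completed: cp=U+C9E7 (starts at byte 5)
Byte[8]=98: INVALID lead byte (not 0xxx/110x/1110/11110)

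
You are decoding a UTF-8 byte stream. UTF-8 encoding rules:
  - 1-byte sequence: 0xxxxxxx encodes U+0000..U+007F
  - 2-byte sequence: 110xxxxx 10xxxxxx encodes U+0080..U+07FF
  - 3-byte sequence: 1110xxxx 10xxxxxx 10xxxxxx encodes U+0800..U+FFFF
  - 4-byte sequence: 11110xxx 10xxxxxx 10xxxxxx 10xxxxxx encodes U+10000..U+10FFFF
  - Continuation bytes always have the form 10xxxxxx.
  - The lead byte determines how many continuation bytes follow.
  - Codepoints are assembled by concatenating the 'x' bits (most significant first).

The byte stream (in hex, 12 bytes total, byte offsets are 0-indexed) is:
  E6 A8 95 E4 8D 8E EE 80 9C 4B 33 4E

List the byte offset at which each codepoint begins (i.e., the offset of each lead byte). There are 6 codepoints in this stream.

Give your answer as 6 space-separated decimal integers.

Byte[0]=E6: 3-byte lead, need 2 cont bytes. acc=0x6
Byte[1]=A8: continuation. acc=(acc<<6)|0x28=0x1A8
Byte[2]=95: continuation. acc=(acc<<6)|0x15=0x6A15
Completed: cp=U+6A15 (starts at byte 0)
Byte[3]=E4: 3-byte lead, need 2 cont bytes. acc=0x4
Byte[4]=8D: continuation. acc=(acc<<6)|0x0D=0x10D
Byte[5]=8E: continuation. acc=(acc<<6)|0x0E=0x434E
Completed: cp=U+434E (starts at byte 3)
Byte[6]=EE: 3-byte lead, need 2 cont bytes. acc=0xE
Byte[7]=80: continuation. acc=(acc<<6)|0x00=0x380
Byte[8]=9C: continuation. acc=(acc<<6)|0x1C=0xE01C
Completed: cp=U+E01C (starts at byte 6)
Byte[9]=4B: 1-byte ASCII. cp=U+004B
Byte[10]=33: 1-byte ASCII. cp=U+0033
Byte[11]=4E: 1-byte ASCII. cp=U+004E

Answer: 0 3 6 9 10 11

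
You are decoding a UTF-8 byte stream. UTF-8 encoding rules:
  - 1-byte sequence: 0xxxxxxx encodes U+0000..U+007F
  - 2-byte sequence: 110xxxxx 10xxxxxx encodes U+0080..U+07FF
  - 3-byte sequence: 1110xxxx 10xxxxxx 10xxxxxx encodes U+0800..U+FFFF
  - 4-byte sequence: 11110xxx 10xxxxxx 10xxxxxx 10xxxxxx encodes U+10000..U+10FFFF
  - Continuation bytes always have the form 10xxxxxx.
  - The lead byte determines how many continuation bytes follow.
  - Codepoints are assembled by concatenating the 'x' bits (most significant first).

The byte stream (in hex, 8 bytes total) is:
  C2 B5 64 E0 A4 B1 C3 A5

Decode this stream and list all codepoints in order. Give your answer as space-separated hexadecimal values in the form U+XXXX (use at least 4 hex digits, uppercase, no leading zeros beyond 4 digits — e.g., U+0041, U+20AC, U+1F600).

Byte[0]=C2: 2-byte lead, need 1 cont bytes. acc=0x2
Byte[1]=B5: continuation. acc=(acc<<6)|0x35=0xB5
Completed: cp=U+00B5 (starts at byte 0)
Byte[2]=64: 1-byte ASCII. cp=U+0064
Byte[3]=E0: 3-byte lead, need 2 cont bytes. acc=0x0
Byte[4]=A4: continuation. acc=(acc<<6)|0x24=0x24
Byte[5]=B1: continuation. acc=(acc<<6)|0x31=0x931
Completed: cp=U+0931 (starts at byte 3)
Byte[6]=C3: 2-byte lead, need 1 cont bytes. acc=0x3
Byte[7]=A5: continuation. acc=(acc<<6)|0x25=0xE5
Completed: cp=U+00E5 (starts at byte 6)

Answer: U+00B5 U+0064 U+0931 U+00E5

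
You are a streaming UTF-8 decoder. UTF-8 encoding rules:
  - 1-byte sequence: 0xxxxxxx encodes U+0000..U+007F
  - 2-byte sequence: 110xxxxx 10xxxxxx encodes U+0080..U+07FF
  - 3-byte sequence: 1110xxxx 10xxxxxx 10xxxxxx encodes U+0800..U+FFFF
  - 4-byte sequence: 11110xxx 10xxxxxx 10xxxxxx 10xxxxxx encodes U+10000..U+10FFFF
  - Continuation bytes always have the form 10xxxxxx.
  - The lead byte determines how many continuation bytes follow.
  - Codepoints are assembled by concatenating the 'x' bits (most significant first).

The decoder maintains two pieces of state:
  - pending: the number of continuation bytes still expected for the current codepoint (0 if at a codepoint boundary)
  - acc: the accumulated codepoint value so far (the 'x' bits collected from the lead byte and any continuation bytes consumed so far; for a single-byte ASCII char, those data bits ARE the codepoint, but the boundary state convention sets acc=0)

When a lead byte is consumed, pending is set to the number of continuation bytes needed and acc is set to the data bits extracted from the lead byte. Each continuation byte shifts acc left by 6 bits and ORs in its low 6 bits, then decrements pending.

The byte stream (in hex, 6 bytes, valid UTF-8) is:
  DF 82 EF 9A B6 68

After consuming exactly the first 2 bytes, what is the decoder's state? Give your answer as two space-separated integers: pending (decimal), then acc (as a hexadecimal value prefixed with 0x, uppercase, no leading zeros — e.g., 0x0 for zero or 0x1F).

Byte[0]=DF: 2-byte lead. pending=1, acc=0x1F
Byte[1]=82: continuation. acc=(acc<<6)|0x02=0x7C2, pending=0

Answer: 0 0x7C2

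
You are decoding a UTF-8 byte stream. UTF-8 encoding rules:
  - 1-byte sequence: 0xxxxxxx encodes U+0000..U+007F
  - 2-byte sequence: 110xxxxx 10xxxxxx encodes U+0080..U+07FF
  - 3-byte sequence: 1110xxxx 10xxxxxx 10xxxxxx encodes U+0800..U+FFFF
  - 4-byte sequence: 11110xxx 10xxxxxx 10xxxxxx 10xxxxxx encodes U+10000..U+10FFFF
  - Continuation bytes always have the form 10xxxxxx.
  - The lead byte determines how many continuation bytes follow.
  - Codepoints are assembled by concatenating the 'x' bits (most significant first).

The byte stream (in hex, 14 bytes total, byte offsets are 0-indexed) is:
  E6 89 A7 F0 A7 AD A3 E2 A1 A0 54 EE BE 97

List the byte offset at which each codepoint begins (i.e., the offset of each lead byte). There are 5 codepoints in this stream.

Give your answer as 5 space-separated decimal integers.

Byte[0]=E6: 3-byte lead, need 2 cont bytes. acc=0x6
Byte[1]=89: continuation. acc=(acc<<6)|0x09=0x189
Byte[2]=A7: continuation. acc=(acc<<6)|0x27=0x6267
Completed: cp=U+6267 (starts at byte 0)
Byte[3]=F0: 4-byte lead, need 3 cont bytes. acc=0x0
Byte[4]=A7: continuation. acc=(acc<<6)|0x27=0x27
Byte[5]=AD: continuation. acc=(acc<<6)|0x2D=0x9ED
Byte[6]=A3: continuation. acc=(acc<<6)|0x23=0x27B63
Completed: cp=U+27B63 (starts at byte 3)
Byte[7]=E2: 3-byte lead, need 2 cont bytes. acc=0x2
Byte[8]=A1: continuation. acc=(acc<<6)|0x21=0xA1
Byte[9]=A0: continuation. acc=(acc<<6)|0x20=0x2860
Completed: cp=U+2860 (starts at byte 7)
Byte[10]=54: 1-byte ASCII. cp=U+0054
Byte[11]=EE: 3-byte lead, need 2 cont bytes. acc=0xE
Byte[12]=BE: continuation. acc=(acc<<6)|0x3E=0x3BE
Byte[13]=97: continuation. acc=(acc<<6)|0x17=0xEF97
Completed: cp=U+EF97 (starts at byte 11)

Answer: 0 3 7 10 11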